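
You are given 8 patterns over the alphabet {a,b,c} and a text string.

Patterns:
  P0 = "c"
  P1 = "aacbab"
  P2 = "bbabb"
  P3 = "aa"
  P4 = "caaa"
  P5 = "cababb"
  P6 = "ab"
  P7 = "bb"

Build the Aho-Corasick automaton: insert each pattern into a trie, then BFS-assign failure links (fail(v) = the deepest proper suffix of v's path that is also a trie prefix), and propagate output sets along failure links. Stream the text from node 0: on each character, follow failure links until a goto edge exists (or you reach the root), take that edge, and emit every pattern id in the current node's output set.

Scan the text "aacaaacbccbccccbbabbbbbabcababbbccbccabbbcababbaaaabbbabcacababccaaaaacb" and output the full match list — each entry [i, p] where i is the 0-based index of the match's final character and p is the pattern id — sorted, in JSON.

Construct AC machine:
Trie nodes:
  n0 'ε': a→2 b→8 c→1
  n1 'c': a→13  [P0 ends]
  n2 'a': a→3 b→20
  n3 'aa': c→4  [P3 ends]
  n4 'aac': b→5
  n5 'aacb': a→6
  n6 'aacba': b→7
  n7 'aacbab': ·  [P1 ends]
  n8 'b': b→9
  n9 'bb': a→10  [P7 ends]
  n10 'bba': b→11
  n11 'bbab': b→12
  n12 'bbabb': ·  [P2 ends]
  n13 'ca': a→14 b→16
  n14 'caa': a→15
  n15 'caaa': ·  [P4 ends]
  n16 'cab': a→17
  n17 'caba': b→18
  n18 'cabab': b→19
  n19 'cababb': ·  [P5 ends]
  n20 'ab': ·  [P6 ends]

BFS fail/out derivation:
  n1('c'): parent n0 fail=0; on 'c' 0 → fail=0;  out {0}∪∅={0}
  n2('a'): parent n0 fail=0; on 'a' 0 → fail=0;  out ∅∪∅=∅
  n8('b'): parent n0 fail=0; on 'b' 0 → fail=0;  out ∅∪∅=∅
  n3('aa'): parent n2 fail=0; on 'a' 0 → fail=2;  out {3}∪∅={3}
  n9('bb'): parent n8 fail=0; on 'b' 0 → fail=8;  out {7}∪∅={7}
  n13('ca'): parent n1 fail=0; on 'a' 0 → fail=2;  out ∅∪∅=∅
  n20('ab'): parent n2 fail=0; on 'b' 0 → fail=8;  out {6}∪∅={6}
  n4('aac'): parent n3 fail=2; on 'c' 2→0 → fail=1;  out ∅∪{0}={0}
  n10('bba'): parent n9 fail=8; on 'a' 8→0 → fail=2;  out ∅∪∅=∅
  n14('caa'): parent n13 fail=2; on 'a' 2 → fail=3;  out ∅∪{3}={3}
  n16('cab'): parent n13 fail=2; on 'b' 2 → fail=20;  out ∅∪{6}={6}
  n5('aacb'): parent n4 fail=1; on 'b' 1→0 → fail=8;  out ∅∪∅=∅
  n11('bbab'): parent n10 fail=2; on 'b' 2 → fail=20;  out ∅∪{6}={6}
  n15('caaa'): parent n14 fail=3; on 'a' 3→2 → fail=3;  out {4}∪{3}={3,4}
  n17('caba'): parent n16 fail=20; on 'a' 20→8→0 → fail=2;  out ∅∪∅=∅
  n6('aacba'): parent n5 fail=8; on 'a' 8→0 → fail=2;  out ∅∪∅=∅
  n12('bbabb'): parent n11 fail=20; on 'b' 20→8 → fail=9;  out {2}∪{7}={2,7}
  n18('cabab'): parent n17 fail=2; on 'b' 2 → fail=20;  out ∅∪{6}={6}
  n7('aacbab'): parent n6 fail=2; on 'b' 2 → fail=20;  out {1}∪{6}={1,6}
  n19('cababb'): parent n18 fail=20; on 'b' 20→8 → fail=9;  out {5}∪{7}={5,7}

Scan:
pos 0 'a': at 2
pos 1 'a': at 3  emit P3@[0:1]
pos 2 'c': at 4  emit P0@[2:2]
pos 3 'a': at 13 ·f
pos 4 'a': at 14  emit P3@[3:4]
pos 5 'a': at 15  emit P3@[4:5],P4@[2:5]
pos 6 'c': at 4 ·f  emit P0@[6:6]
pos 7 'b': at 5
pos 8 'c': at 1 ·f  emit P0@[8:8]
pos 9 'c': at 1 ·f  emit P0@[9:9]
pos 10 'b': at 8 ·f
pos 11 'c': at 1 ·f  emit P0@[11:11]
pos 12 'c': at 1 ·f  emit P0@[12:12]
pos 13 'c': at 1 ·f  emit P0@[13:13]
pos 14 'c': at 1 ·f  emit P0@[14:14]
pos 15 'b': at 8 ·f
pos 16 'b': at 9  emit P7@[15:16]
pos 17 'a': at 10
pos 18 'b': at 11  emit P6@[17:18]
pos 19 'b': at 12  emit P2@[15:19],P7@[18:19]
pos 20 'b': at 9 ·f  emit P7@[19:20]
pos 21 'b': at 9 ·f  emit P7@[20:21]
pos 22 'b': at 9 ·f  emit P7@[21:22]
pos 23 'a': at 10
pos 24 'b': at 11  emit P6@[23:24]
pos 25 'c': at 1 ·f  emit P0@[25:25]
pos 26 'a': at 13
pos 27 'b': at 16  emit P6@[26:27]
pos 28 'a': at 17
pos 29 'b': at 18  emit P6@[28:29]
pos 30 'b': at 19  emit P5@[25:30],P7@[29:30]
pos 31 'b': at 9 ·f  emit P7@[30:31]
pos 32 'c': at 1 ·f  emit P0@[32:32]
pos 33 'c': at 1 ·f  emit P0@[33:33]
pos 34 'b': at 8 ·f
pos 35 'c': at 1 ·f  emit P0@[35:35]
pos 36 'c': at 1 ·f  emit P0@[36:36]
pos 37 'a': at 13
pos 38 'b': at 16  emit P6@[37:38]
pos 39 'b': at 9 ·f  emit P7@[38:39]
pos 40 'b': at 9 ·f  emit P7@[39:40]
pos 41 'c': at 1 ·f  emit P0@[41:41]
pos 42 'a': at 13
pos 43 'b': at 16  emit P6@[42:43]
pos 44 'a': at 17
pos 45 'b': at 18  emit P6@[44:45]
pos 46 'b': at 19  emit P5@[41:46],P7@[45:46]
pos 47 'a': at 10 ·f
pos 48 'a': at 3 ·f  emit P3@[47:48]
pos 49 'a': at 3 ·f  emit P3@[48:49]
pos 50 'a': at 3 ·f  emit P3@[49:50]
pos 51 'b': at 20 ·f  emit P6@[50:51]
pos 52 'b': at 9 ·f  emit P7@[51:52]
pos 53 'b': at 9 ·f  emit P7@[52:53]
pos 54 'a': at 10
pos 55 'b': at 11  emit P6@[54:55]
pos 56 'c': at 1 ·f  emit P0@[56:56]
pos 57 'a': at 13
pos 58 'c': at 1 ·f  emit P0@[58:58]
pos 59 'a': at 13
pos 60 'b': at 16  emit P6@[59:60]
pos 61 'a': at 17
pos 62 'b': at 18  emit P6@[61:62]
pos 63 'c': at 1 ·f  emit P0@[63:63]
pos 64 'c': at 1 ·f  emit P0@[64:64]
pos 65 'a': at 13
pos 66 'a': at 14  emit P3@[65:66]
pos 67 'a': at 15  emit P3@[66:67],P4@[64:67]
pos 68 'a': at 3 ·f  emit P3@[67:68]
pos 69 'a': at 3 ·f  emit P3@[68:69]
pos 70 'c': at 4  emit P0@[70:70]
pos 71 'b': at 5

Matches: [[1,3],[2,0],[4,3],[5,3],[5,4],[6,0],[8,0],[9,0],[11,0],[12,0],[13,0],[14,0],[16,7],[18,6],[19,2],[19,7],[20,7],[21,7],[22,7],[24,6],[25,0],[27,6],[29,6],[30,5],[30,7],[31,7],[32,0],[33,0],[35,0],[36,0],[38,6],[39,7],[40,7],[41,0],[43,6],[45,6],[46,5],[46,7],[48,3],[49,3],[50,3],[51,6],[52,7],[53,7],[55,6],[56,0],[58,0],[60,6],[62,6],[63,0],[64,0],[66,3],[67,3],[67,4],[68,3],[69,3],[70,0]]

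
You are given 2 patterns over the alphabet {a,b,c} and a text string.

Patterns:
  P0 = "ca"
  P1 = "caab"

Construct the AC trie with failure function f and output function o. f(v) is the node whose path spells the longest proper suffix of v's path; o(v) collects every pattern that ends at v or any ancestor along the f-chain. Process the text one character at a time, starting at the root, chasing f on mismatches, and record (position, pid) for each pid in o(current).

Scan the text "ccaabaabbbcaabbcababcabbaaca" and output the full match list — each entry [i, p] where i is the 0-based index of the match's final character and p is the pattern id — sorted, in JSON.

Construct AC machine:
Trie (insert patterns):
  n0 'ε': c→1
  n1 'c': a→2
  n2 'ca': a→3  [P0 ends]
  n3 'caa': b→4
  n4 'caab': ·  [P1 ends]

Failure links (BFS by depth):
  fail(1) 'c': from fail(0)=0 chase 'c': 0 ⇒ 0;  out=∅∪out(0)=∅
  fail(2) 'ca': from fail(1)=0 chase 'a': 0 ⇒ 0;  out={0}∪out(0)={0}
  fail(3) 'caa': from fail(2)=0 chase 'a': 0 ⇒ 0;  out=∅∪out(0)=∅
  fail(4) 'caab': from fail(3)=0 chase 'b': 0 ⇒ 0;  out={1}∪out(0)={1}

Scan:
i=0 'c': node 0→1
i=1 'c': node 1→1 (via fail)
i=2 'a': node 1→2  → match P0@[1:2]
i=3 'a': node 2→3
i=4 'b': node 3→4  → match P1@[1:4]
i=5 'a': node 4→0 (via fail)
i=6 'a': node 0→0
i=7 'b': node 0→0
i=8 'b': node 0→0
i=9 'b': node 0→0
i=10 'c': node 0→1
i=11 'a': node 1→2  → match P0@[10:11]
i=12 'a': node 2→3
i=13 'b': node 3→4  → match P1@[10:13]
i=14 'b': node 4→0 (via fail)
i=15 'c': node 0→1
i=16 'a': node 1→2  → match P0@[15:16]
i=17 'b': node 2→0 (via fail)
i=18 'a': node 0→0
i=19 'b': node 0→0
i=20 'c': node 0→1
i=21 'a': node 1→2  → match P0@[20:21]
i=22 'b': node 2→0 (via fail)
i=23 'b': node 0→0
i=24 'a': node 0→0
i=25 'a': node 0→0
i=26 'c': node 0→1
i=27 'a': node 1→2  → match P0@[26:27]

All matches (sorted): [[2,0],[4,1],[11,0],[13,1],[16,0],[21,0],[27,0]]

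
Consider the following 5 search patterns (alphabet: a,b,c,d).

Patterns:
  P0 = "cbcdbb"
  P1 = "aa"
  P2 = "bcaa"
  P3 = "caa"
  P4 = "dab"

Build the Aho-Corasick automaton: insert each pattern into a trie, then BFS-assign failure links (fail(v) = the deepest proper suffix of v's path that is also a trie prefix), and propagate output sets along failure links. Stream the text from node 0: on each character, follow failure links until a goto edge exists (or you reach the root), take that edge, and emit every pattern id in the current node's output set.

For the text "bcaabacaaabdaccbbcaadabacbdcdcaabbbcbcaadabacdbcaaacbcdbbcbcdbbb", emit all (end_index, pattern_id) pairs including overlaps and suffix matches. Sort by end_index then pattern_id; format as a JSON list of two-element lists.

Build:
Trie nodes:
  n0 'ε': a→7 b→9 c→1 d→15
  n1 'c': a→13 b→2
  n2 'cb': c→3
  n3 'cbc': d→4
  n4 'cbcd': b→5
  n5 'cbcdb': b→6
  n6 'cbcdbb': ·  [P0 ends]
  n7 'a': a→8
  n8 'aa': ·  [P1 ends]
  n9 'b': c→10
  n10 'bc': a→11
  n11 'bca': a→12
  n12 'bcaa': ·  [P2 ends]
  n13 'ca': a→14
  n14 'caa': ·  [P3 ends]
  n15 'd': a→16
  n16 'da': b→17
  n17 'dab': ·  [P4 ends]

Failure links (BFS by depth):
  fail(1) 'c': from fail(0)=0 chase 'c': 0 ⇒ 0;  out=∅∪out(0)=∅
  fail(7) 'a': from fail(0)=0 chase 'a': 0 ⇒ 0;  out=∅∪out(0)=∅
  fail(9) 'b': from fail(0)=0 chase 'b': 0 ⇒ 0;  out=∅∪out(0)=∅
  fail(15) 'd': from fail(0)=0 chase 'd': 0 ⇒ 0;  out=∅∪out(0)=∅
  fail(2) 'cb': from fail(1)=0 chase 'b': 0 ⇒ 9;  out=∅∪out(9)=∅
  fail(8) 'aa': from fail(7)=0 chase 'a': 0 ⇒ 7;  out={1}∪out(7)={1}
  fail(10) 'bc': from fail(9)=0 chase 'c': 0 ⇒ 1;  out=∅∪out(1)=∅
  fail(13) 'ca': from fail(1)=0 chase 'a': 0 ⇒ 7;  out=∅∪out(7)=∅
  fail(16) 'da': from fail(15)=0 chase 'a': 0 ⇒ 7;  out=∅∪out(7)=∅
  fail(3) 'cbc': from fail(2)=9 chase 'c': 9 ⇒ 10;  out=∅∪out(10)=∅
  fail(11) 'bca': from fail(10)=1 chase 'a': 1 ⇒ 13;  out=∅∪out(13)=∅
  fail(14) 'caa': from fail(13)=7 chase 'a': 7 ⇒ 8;  out={3}∪out(8)={1,3}
  fail(17) 'dab': from fail(16)=7 chase 'b': 7→0 ⇒ 9;  out={4}∪out(9)={4}
  fail(4) 'cbcd': from fail(3)=10 chase 'd': 10→1→0 ⇒ 15;  out=∅∪out(15)=∅
  fail(12) 'bcaa': from fail(11)=13 chase 'a': 13 ⇒ 14;  out={2}∪out(14)={1,2,3}
  fail(5) 'cbcdb': from fail(4)=15 chase 'b': 15→0 ⇒ 9;  out=∅∪out(9)=∅
  fail(6) 'cbcdbb': from fail(5)=9 chase 'b': 9→0 ⇒ 9;  out={0}∪out(9)={0}

Run:
pos 0 'b': at 9
pos 1 'c': at 10
pos 2 'a': at 11
pos 3 'a': at 12  ** P1@[2:3],P2@[0:3],P3@[1:3]
pos 4 'b': at 9 ·f
pos 5 'a': at 7 ·f
pos 6 'c': at 1 ·f
pos 7 'a': at 13
pos 8 'a': at 14  ** P1@[7:8],P3@[6:8]
pos 9 'a': at 8 ·f  ** P1@[8:9]
pos 10 'b': at 9 ·f
pos 11 'd': at 15 ·f
pos 12 'a': at 16
pos 13 'c': at 1 ·f
pos 14 'c': at 1 ·f
pos 15 'b': at 2
pos 16 'b': at 9 ·f
pos 17 'c': at 10
pos 18 'a': at 11
pos 19 'a': at 12  ** P1@[18:19],P2@[16:19],P3@[17:19]
pos 20 'd': at 15 ·f
pos 21 'a': at 16
pos 22 'b': at 17  ** P4@[20:22]
pos 23 'a': at 7 ·f
pos 24 'c': at 1 ·f
pos 25 'b': at 2
pos 26 'd': at 15 ·f
pos 27 'c': at 1 ·f
pos 28 'd': at 15 ·f
pos 29 'c': at 1 ·f
pos 30 'a': at 13
pos 31 'a': at 14  ** P1@[30:31],P3@[29:31]
pos 32 'b': at 9 ·f
pos 33 'b': at 9 ·f
pos 34 'b': at 9 ·f
pos 35 'c': at 10
pos 36 'b': at 2 ·f
pos 37 'c': at 3
pos 38 'a': at 11 ·f
pos 39 'a': at 12  ** P1@[38:39],P2@[36:39],P3@[37:39]
pos 40 'd': at 15 ·f
pos 41 'a': at 16
pos 42 'b': at 17  ** P4@[40:42]
pos 43 'a': at 7 ·f
pos 44 'c': at 1 ·f
pos 45 'd': at 15 ·f
pos 46 'b': at 9 ·f
pos 47 'c': at 10
pos 48 'a': at 11
pos 49 'a': at 12  ** P1@[48:49],P2@[46:49],P3@[47:49]
pos 50 'a': at 8 ·f  ** P1@[49:50]
pos 51 'c': at 1 ·f
pos 52 'b': at 2
pos 53 'c': at 3
pos 54 'd': at 4
pos 55 'b': at 5
pos 56 'b': at 6  ** P0@[51:56]
pos 57 'c': at 10 ·f
pos 58 'b': at 2 ·f
pos 59 'c': at 3
pos 60 'd': at 4
pos 61 'b': at 5
pos 62 'b': at 6  ** P0@[57:62]
pos 63 'b': at 9 ·f

Matches: [[3,1],[3,2],[3,3],[8,1],[8,3],[9,1],[19,1],[19,2],[19,3],[22,4],[31,1],[31,3],[39,1],[39,2],[39,3],[42,4],[49,1],[49,2],[49,3],[50,1],[56,0],[62,0]]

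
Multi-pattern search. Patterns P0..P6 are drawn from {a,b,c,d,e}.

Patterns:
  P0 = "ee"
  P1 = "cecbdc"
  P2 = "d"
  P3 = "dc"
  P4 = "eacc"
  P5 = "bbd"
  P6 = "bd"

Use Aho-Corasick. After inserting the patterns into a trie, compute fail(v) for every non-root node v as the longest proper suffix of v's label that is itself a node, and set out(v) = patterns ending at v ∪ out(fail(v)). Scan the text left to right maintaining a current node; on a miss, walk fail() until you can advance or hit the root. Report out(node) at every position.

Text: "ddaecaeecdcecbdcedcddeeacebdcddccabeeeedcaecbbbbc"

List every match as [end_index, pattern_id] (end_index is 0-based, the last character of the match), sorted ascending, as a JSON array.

Build:
Trie (insert patterns):
  0='ε' goto b→14 c→3 d→9 e→1
  1='e' goto a→11 e→2
  2='ee' goto ·  [P0 ends]
  3='c' goto e→4
  4='ce' goto c→5
  5='cec' goto b→6
  6='cecb' goto d→7
  7='cecbd' goto c→8
  8='cecbdc' goto ·  [P1 ends]
  9='d' goto c→10  [P2 ends]
  10='dc' goto ·  [P3 ends]
  11='ea' goto c→12
  12='eac' goto c→13
  13='eacc' goto ·  [P4 ends]
  14='b' goto b→15 d→17
  15='bb' goto d→16
  16='bbd' goto ·  [P5 ends]
  17='bd' goto ·  [P6 ends]

BFS fail/out derivation:
  n1('e'): parent n0 fail=0; on 'e' 0 → fail=0;  out ∅∪∅=∅
  n3('c'): parent n0 fail=0; on 'c' 0 → fail=0;  out ∅∪∅=∅
  n9('d'): parent n0 fail=0; on 'd' 0 → fail=0;  out {2}∪∅={2}
  n14('b'): parent n0 fail=0; on 'b' 0 → fail=0;  out ∅∪∅=∅
  n2('ee'): parent n1 fail=0; on 'e' 0 → fail=1;  out {0}∪∅={0}
  n4('ce'): parent n3 fail=0; on 'e' 0 → fail=1;  out ∅∪∅=∅
  n10('dc'): parent n9 fail=0; on 'c' 0 → fail=3;  out {3}∪∅={3}
  n11('ea'): parent n1 fail=0; on 'a' 0 → fail=0;  out ∅∪∅=∅
  n15('bb'): parent n14 fail=0; on 'b' 0 → fail=14;  out ∅∪∅=∅
  n17('bd'): parent n14 fail=0; on 'd' 0 → fail=9;  out {6}∪{2}={2,6}
  n5('cec'): parent n4 fail=1; on 'c' 1→0 → fail=3;  out ∅∪∅=∅
  n12('eac'): parent n11 fail=0; on 'c' 0 → fail=3;  out ∅∪∅=∅
  n16('bbd'): parent n15 fail=14; on 'd' 14 → fail=17;  out {5}∪{2,6}={2,5,6}
  n6('cecb'): parent n5 fail=3; on 'b' 3→0 → fail=14;  out ∅∪∅=∅
  n13('eacc'): parent n12 fail=3; on 'c' 3→0 → fail=3;  out {4}∪∅={4}
  n7('cecbd'): parent n6 fail=14; on 'd' 14 → fail=17;  out ∅∪{2,6}={2,6}
  n8('cecbdc'): parent n7 fail=17; on 'c' 17→9 → fail=10;  out {1}∪{3}={1,3}

Text stream:
i=0 'd': node 0→9  → match P2@[0:0]
i=1 'd': node 9→9 ·f  → match P2@[1:1]
i=2 'a': node 9→0 ·f
i=3 'e': node 0→1
i=4 'c': node 1→3 ·f
i=5 'a': node 3→0 ·f
i=6 'e': node 0→1
i=7 'e': node 1→2  → match P0@[6:7]
i=8 'c': node 2→3 ·f
i=9 'd': node 3→9 ·f  → match P2@[9:9]
i=10 'c': node 9→10  → match P3@[9:10]
i=11 'e': node 10→4 ·f
i=12 'c': node 4→5
i=13 'b': node 5→6
i=14 'd': node 6→7  → match P2@[14:14],P6@[13:14]
i=15 'c': node 7→8  → match P1@[10:15],P3@[14:15]
i=16 'e': node 8→4 ·f
i=17 'd': node 4→9 ·f  → match P2@[17:17]
i=18 'c': node 9→10  → match P3@[17:18]
i=19 'd': node 10→9 ·f  → match P2@[19:19]
i=20 'd': node 9→9 ·f  → match P2@[20:20]
i=21 'e': node 9→1 ·f
i=22 'e': node 1→2  → match P0@[21:22]
i=23 'a': node 2→11 ·f
i=24 'c': node 11→12
i=25 'e': node 12→4 ·f
i=26 'b': node 4→14 ·f
i=27 'd': node 14→17  → match P2@[27:27],P6@[26:27]
i=28 'c': node 17→10 ·f  → match P3@[27:28]
i=29 'd': node 10→9 ·f  → match P2@[29:29]
i=30 'd': node 9→9 ·f  → match P2@[30:30]
i=31 'c': node 9→10  → match P3@[30:31]
i=32 'c': node 10→3 ·f
i=33 'a': node 3→0 ·f
i=34 'b': node 0→14
i=35 'e': node 14→1 ·f
i=36 'e': node 1→2  → match P0@[35:36]
i=37 'e': node 2→2 ·f  → match P0@[36:37]
i=38 'e': node 2→2 ·f  → match P0@[37:38]
i=39 'd': node 2→9 ·f  → match P2@[39:39]
i=40 'c': node 9→10  → match P3@[39:40]
i=41 'a': node 10→0 ·f
i=42 'e': node 0→1
i=43 'c': node 1→3 ·f
i=44 'b': node 3→14 ·f
i=45 'b': node 14→15
i=46 'b': node 15→15 ·f
i=47 'b': node 15→15 ·f
i=48 'c': node 15→3 ·f

All matches (sorted): [[0,2],[1,2],[7,0],[9,2],[10,3],[14,2],[14,6],[15,1],[15,3],[17,2],[18,3],[19,2],[20,2],[22,0],[27,2],[27,6],[28,3],[29,2],[30,2],[31,3],[36,0],[37,0],[38,0],[39,2],[40,3]]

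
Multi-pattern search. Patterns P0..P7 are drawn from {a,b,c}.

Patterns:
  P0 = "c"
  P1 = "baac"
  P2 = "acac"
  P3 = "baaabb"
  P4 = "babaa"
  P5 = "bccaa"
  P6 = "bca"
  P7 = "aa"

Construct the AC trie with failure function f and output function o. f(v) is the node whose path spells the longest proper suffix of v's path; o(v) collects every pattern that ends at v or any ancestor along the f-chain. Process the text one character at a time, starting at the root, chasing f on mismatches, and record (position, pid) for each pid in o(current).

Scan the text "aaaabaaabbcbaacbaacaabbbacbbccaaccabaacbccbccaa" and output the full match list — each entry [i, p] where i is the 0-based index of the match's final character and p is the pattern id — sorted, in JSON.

Build:
Trie (insert patterns):
  0='ε' goto a→6 b→2 c→1
  1='c' goto ·  [P0 ends]
  2='b' goto a→3 c→16
  3='ba' goto a→4 b→13
  4='baa' goto a→10 c→5
  5='baac' goto ·  [P1 ends]
  6='a' goto a→21 c→7
  7='ac' goto a→8
  8='aca' goto c→9
  9='acac' goto ·  [P2 ends]
  10='baaa' goto b→11
  11='baaab' goto b→12
  12='baaabb' goto ·  [P3 ends]
  13='bab' goto a→14
  14='baba' goto a→15
  15='babaa' goto ·  [P4 ends]
  16='bc' goto a→20 c→17
  17='bcc' goto a→18
  18='bcca' goto a→19
  19='bccaa' goto ·  [P5 ends]
  20='bca' goto ·  [P6 ends]
  21='aa' goto ·  [P7 ends]

Failure links (BFS by depth):
  fail(1) 'c': from fail(0)=0 chase 'c': 0 ⇒ 0;  out={0}∪out(0)={0}
  fail(2) 'b': from fail(0)=0 chase 'b': 0 ⇒ 0;  out=∅∪out(0)=∅
  fail(6) 'a': from fail(0)=0 chase 'a': 0 ⇒ 0;  out=∅∪out(0)=∅
  fail(3) 'ba': from fail(2)=0 chase 'a': 0 ⇒ 6;  out=∅∪out(6)=∅
  fail(7) 'ac': from fail(6)=0 chase 'c': 0 ⇒ 1;  out=∅∪out(1)={0}
  fail(16) 'bc': from fail(2)=0 chase 'c': 0 ⇒ 1;  out=∅∪out(1)={0}
  fail(21) 'aa': from fail(6)=0 chase 'a': 0 ⇒ 6;  out={7}∪out(6)={7}
  fail(4) 'baa': from fail(3)=6 chase 'a': 6 ⇒ 21;  out=∅∪out(21)={7}
  fail(8) 'aca': from fail(7)=1 chase 'a': 1→0 ⇒ 6;  out=∅∪out(6)=∅
  fail(13) 'bab': from fail(3)=6 chase 'b': 6→0 ⇒ 2;  out=∅∪out(2)=∅
  fail(17) 'bcc': from fail(16)=1 chase 'c': 1→0 ⇒ 1;  out=∅∪out(1)={0}
  fail(20) 'bca': from fail(16)=1 chase 'a': 1→0 ⇒ 6;  out={6}∪out(6)={6}
  fail(5) 'baac': from fail(4)=21 chase 'c': 21→6 ⇒ 7;  out={1}∪out(7)={0,1}
  fail(9) 'acac': from fail(8)=6 chase 'c': 6 ⇒ 7;  out={2}∪out(7)={0,2}
  fail(10) 'baaa': from fail(4)=21 chase 'a': 21→6 ⇒ 21;  out=∅∪out(21)={7}
  fail(14) 'baba': from fail(13)=2 chase 'a': 2 ⇒ 3;  out=∅∪out(3)=∅
  fail(18) 'bcca': from fail(17)=1 chase 'a': 1→0 ⇒ 6;  out=∅∪out(6)=∅
  fail(11) 'baaab': from fail(10)=21 chase 'b': 21→6→0 ⇒ 2;  out=∅∪out(2)=∅
  fail(15) 'babaa': from fail(14)=3 chase 'a': 3 ⇒ 4;  out={4}∪out(4)={4,7}
  fail(19) 'bccaa': from fail(18)=6 chase 'a': 6 ⇒ 21;  out={5}∪out(21)={5,7}
  fail(12) 'baaabb': from fail(11)=2 chase 'b': 2→0 ⇒ 2;  out={3}∪out(2)={3}

Scan:
[0] read 'a'  n0⇒n6
[1] read 'a'  n6⇒n21  ** P7@[0:1]
[2] read 'a'  n21⇒n21 (fail-walked)  ** P7@[1:2]
[3] read 'a'  n21⇒n21 (fail-walked)  ** P7@[2:3]
[4] read 'b'  n21⇒n2 (fail-walked)
[5] read 'a'  n2⇒n3
[6] read 'a'  n3⇒n4  ** P7@[5:6]
[7] read 'a'  n4⇒n10  ** P7@[6:7]
[8] read 'b'  n10⇒n11
[9] read 'b'  n11⇒n12  ** P3@[4:9]
[10] read 'c'  n12⇒n16 (fail-walked)  ** P0@[10:10]
[11] read 'b'  n16⇒n2 (fail-walked)
[12] read 'a'  n2⇒n3
[13] read 'a'  n3⇒n4  ** P7@[12:13]
[14] read 'c'  n4⇒n5  ** P0@[14:14],P1@[11:14]
[15] read 'b'  n5⇒n2 (fail-walked)
[16] read 'a'  n2⇒n3
[17] read 'a'  n3⇒n4  ** P7@[16:17]
[18] read 'c'  n4⇒n5  ** P0@[18:18],P1@[15:18]
[19] read 'a'  n5⇒n8 (fail-walked)
[20] read 'a'  n8⇒n21 (fail-walked)  ** P7@[19:20]
[21] read 'b'  n21⇒n2 (fail-walked)
[22] read 'b'  n2⇒n2 (fail-walked)
[23] read 'b'  n2⇒n2 (fail-walked)
[24] read 'a'  n2⇒n3
[25] read 'c'  n3⇒n7 (fail-walked)  ** P0@[25:25]
[26] read 'b'  n7⇒n2 (fail-walked)
[27] read 'b'  n2⇒n2 (fail-walked)
[28] read 'c'  n2⇒n16  ** P0@[28:28]
[29] read 'c'  n16⇒n17  ** P0@[29:29]
[30] read 'a'  n17⇒n18
[31] read 'a'  n18⇒n19  ** P5@[27:31],P7@[30:31]
[32] read 'c'  n19⇒n7 (fail-walked)  ** P0@[32:32]
[33] read 'c'  n7⇒n1 (fail-walked)  ** P0@[33:33]
[34] read 'a'  n1⇒n6 (fail-walked)
[35] read 'b'  n6⇒n2 (fail-walked)
[36] read 'a'  n2⇒n3
[37] read 'a'  n3⇒n4  ** P7@[36:37]
[38] read 'c'  n4⇒n5  ** P0@[38:38],P1@[35:38]
[39] read 'b'  n5⇒n2 (fail-walked)
[40] read 'c'  n2⇒n16  ** P0@[40:40]
[41] read 'c'  n16⇒n17  ** P0@[41:41]
[42] read 'b'  n17⇒n2 (fail-walked)
[43] read 'c'  n2⇒n16  ** P0@[43:43]
[44] read 'c'  n16⇒n17  ** P0@[44:44]
[45] read 'a'  n17⇒n18
[46] read 'a'  n18⇒n19  ** P5@[42:46],P7@[45:46]

Result: [[1,7],[2,7],[3,7],[6,7],[7,7],[9,3],[10,0],[13,7],[14,0],[14,1],[17,7],[18,0],[18,1],[20,7],[25,0],[28,0],[29,0],[31,5],[31,7],[32,0],[33,0],[37,7],[38,0],[38,1],[40,0],[41,0],[43,0],[44,0],[46,5],[46,7]]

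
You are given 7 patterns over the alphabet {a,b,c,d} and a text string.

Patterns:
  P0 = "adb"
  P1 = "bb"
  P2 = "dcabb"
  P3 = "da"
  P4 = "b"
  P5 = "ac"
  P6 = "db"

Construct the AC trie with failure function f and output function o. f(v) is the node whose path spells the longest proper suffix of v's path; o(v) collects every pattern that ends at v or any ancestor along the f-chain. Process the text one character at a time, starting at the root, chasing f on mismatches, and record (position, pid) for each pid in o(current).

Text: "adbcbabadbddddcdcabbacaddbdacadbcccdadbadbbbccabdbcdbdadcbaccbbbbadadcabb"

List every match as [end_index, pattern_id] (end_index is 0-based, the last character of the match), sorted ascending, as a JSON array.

Construct AC machine:
Trie (insert patterns):
  0='ε' goto a→1 b→4 d→6
  1='a' goto c→12 d→2
  2='ad' goto b→3
  3='adb' goto ·  ←P0
  4='b' goto b→5  ←P4
  5='bb' goto ·  ←P1
  6='d' goto a→11 b→13 c→7
  7='dc' goto a→8
  8='dca' goto b→9
  9='dcab' goto b→10
  10='dcabb' goto ·  ←P2
  11='da' goto ·  ←P3
  12='ac' goto ·  ←P5
  13='db' goto ·  ←P6

Failure links (BFS by depth):
  n1('a'): parent n0 fail=0; on 'a' 0 → fail=0;  out ∅∪∅=∅
  n4('b'): parent n0 fail=0; on 'b' 0 → fail=0;  out {4}∪∅={4}
  n6('d'): parent n0 fail=0; on 'd' 0 → fail=0;  out ∅∪∅=∅
  n2('ad'): parent n1 fail=0; on 'd' 0 → fail=6;  out ∅∪∅=∅
  n5('bb'): parent n4 fail=0; on 'b' 0 → fail=4;  out {1}∪{4}={1,4}
  n7('dc'): parent n6 fail=0; on 'c' 0 → fail=0;  out ∅∪∅=∅
  n11('da'): parent n6 fail=0; on 'a' 0 → fail=1;  out {3}∪∅={3}
  n12('ac'): parent n1 fail=0; on 'c' 0 → fail=0;  out {5}∪∅={5}
  n13('db'): parent n6 fail=0; on 'b' 0 → fail=4;  out {6}∪{4}={4,6}
  n3('adb'): parent n2 fail=6; on 'b' 6 → fail=13;  out {0}∪{4,6}={0,4,6}
  n8('dca'): parent n7 fail=0; on 'a' 0 → fail=1;  out ∅∪∅=∅
  n9('dcab'): parent n8 fail=1; on 'b' 1→0 → fail=4;  out ∅∪{4}={4}
  n10('dcabb'): parent n9 fail=4; on 'b' 4 → fail=5;  out {2}∪{1,4}={1,2,4}

Run:
pos 0 'a': at 1
pos 1 'd': at 2
pos 2 'b': at 3  emit P0@[0:2],P4@[2:2],P6@[1:2]
pos 3 'c': at 0 (via fail)
pos 4 'b': at 4  emit P4@[4:4]
pos 5 'a': at 1 (via fail)
pos 6 'b': at 4 (via fail)  emit P4@[6:6]
pos 7 'a': at 1 (via fail)
pos 8 'd': at 2
pos 9 'b': at 3  emit P0@[7:9],P4@[9:9],P6@[8:9]
pos 10 'd': at 6 (via fail)
pos 11 'd': at 6 (via fail)
pos 12 'd': at 6 (via fail)
pos 13 'd': at 6 (via fail)
pos 14 'c': at 7
pos 15 'd': at 6 (via fail)
pos 16 'c': at 7
pos 17 'a': at 8
pos 18 'b': at 9  emit P4@[18:18]
pos 19 'b': at 10  emit P1@[18:19],P2@[15:19],P4@[19:19]
pos 20 'a': at 1 (via fail)
pos 21 'c': at 12  emit P5@[20:21]
pos 22 'a': at 1 (via fail)
pos 23 'd': at 2
pos 24 'd': at 6 (via fail)
pos 25 'b': at 13  emit P4@[25:25],P6@[24:25]
pos 26 'd': at 6 (via fail)
pos 27 'a': at 11  emit P3@[26:27]
pos 28 'c': at 12 (via fail)  emit P5@[27:28]
pos 29 'a': at 1 (via fail)
pos 30 'd': at 2
pos 31 'b': at 3  emit P0@[29:31],P4@[31:31],P6@[30:31]
pos 32 'c': at 0 (via fail)
pos 33 'c': at 0
pos 34 'c': at 0
pos 35 'd': at 6
pos 36 'a': at 11  emit P3@[35:36]
pos 37 'd': at 2 (via fail)
pos 38 'b': at 3  emit P0@[36:38],P4@[38:38],P6@[37:38]
pos 39 'a': at 1 (via fail)
pos 40 'd': at 2
pos 41 'b': at 3  emit P0@[39:41],P4@[41:41],P6@[40:41]
pos 42 'b': at 5 (via fail)  emit P1@[41:42],P4@[42:42]
pos 43 'b': at 5 (via fail)  emit P1@[42:43],P4@[43:43]
pos 44 'c': at 0 (via fail)
pos 45 'c': at 0
pos 46 'a': at 1
pos 47 'b': at 4 (via fail)  emit P4@[47:47]
pos 48 'd': at 6 (via fail)
pos 49 'b': at 13  emit P4@[49:49],P6@[48:49]
pos 50 'c': at 0 (via fail)
pos 51 'd': at 6
pos 52 'b': at 13  emit P4@[52:52],P6@[51:52]
pos 53 'd': at 6 (via fail)
pos 54 'a': at 11  emit P3@[53:54]
pos 55 'd': at 2 (via fail)
pos 56 'c': at 7 (via fail)
pos 57 'b': at 4 (via fail)  emit P4@[57:57]
pos 58 'a': at 1 (via fail)
pos 59 'c': at 12  emit P5@[58:59]
pos 60 'c': at 0 (via fail)
pos 61 'b': at 4  emit P4@[61:61]
pos 62 'b': at 5  emit P1@[61:62],P4@[62:62]
pos 63 'b': at 5 (via fail)  emit P1@[62:63],P4@[63:63]
pos 64 'b': at 5 (via fail)  emit P1@[63:64],P4@[64:64]
pos 65 'a': at 1 (via fail)
pos 66 'd': at 2
pos 67 'a': at 11 (via fail)  emit P3@[66:67]
pos 68 'd': at 2 (via fail)
pos 69 'c': at 7 (via fail)
pos 70 'a': at 8
pos 71 'b': at 9  emit P4@[71:71]
pos 72 'b': at 10  emit P1@[71:72],P2@[68:72],P4@[72:72]

Matches: [[2,0],[2,4],[2,6],[4,4],[6,4],[9,0],[9,4],[9,6],[18,4],[19,1],[19,2],[19,4],[21,5],[25,4],[25,6],[27,3],[28,5],[31,0],[31,4],[31,6],[36,3],[38,0],[38,4],[38,6],[41,0],[41,4],[41,6],[42,1],[42,4],[43,1],[43,4],[47,4],[49,4],[49,6],[52,4],[52,6],[54,3],[57,4],[59,5],[61,4],[62,1],[62,4],[63,1],[63,4],[64,1],[64,4],[67,3],[71,4],[72,1],[72,2],[72,4]]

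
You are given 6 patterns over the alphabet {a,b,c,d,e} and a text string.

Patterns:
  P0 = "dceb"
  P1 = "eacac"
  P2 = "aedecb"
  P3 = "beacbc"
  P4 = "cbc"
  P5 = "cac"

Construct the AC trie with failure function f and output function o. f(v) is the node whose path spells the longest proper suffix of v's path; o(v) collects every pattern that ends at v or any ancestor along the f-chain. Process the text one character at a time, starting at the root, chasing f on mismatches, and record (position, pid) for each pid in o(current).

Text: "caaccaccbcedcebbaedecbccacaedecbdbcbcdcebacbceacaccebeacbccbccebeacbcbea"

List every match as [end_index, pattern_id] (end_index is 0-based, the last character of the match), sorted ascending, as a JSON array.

Construct AC machine:
Trie (insert patterns):
  0='ε' goto a→10 b→16 c→22 d→1 e→5
  1='d' goto c→2
  2='dc' goto e→3
  3='dce' goto b→4
  4='dceb' goto ·  [P0 ends]
  5='e' goto a→6
  6='ea' goto c→7
  7='eac' goto a→8
  8='eaca' goto c→9
  9='eacac' goto ·  [P1 ends]
  10='a' goto e→11
  11='ae' goto d→12
  12='aed' goto e→13
  13='aede' goto c→14
  14='aedec' goto b→15
  15='aedecb' goto ·  [P2 ends]
  16='b' goto e→17
  17='be' goto a→18
  18='bea' goto c→19
  19='beac' goto b→20
  20='beacb' goto c→21
  21='beacbc' goto ·  [P3 ends]
  22='c' goto a→25 b→23
  23='cb' goto c→24
  24='cbc' goto ·  [P4 ends]
  25='ca' goto c→26
  26='cac' goto ·  [P5 ends]

Failure links (BFS by depth):
  n1('d'): parent n0 fail=0; on 'd' 0 → fail=0;  out ∅∪∅=∅
  n5('e'): parent n0 fail=0; on 'e' 0 → fail=0;  out ∅∪∅=∅
  n10('a'): parent n0 fail=0; on 'a' 0 → fail=0;  out ∅∪∅=∅
  n16('b'): parent n0 fail=0; on 'b' 0 → fail=0;  out ∅∪∅=∅
  n22('c'): parent n0 fail=0; on 'c' 0 → fail=0;  out ∅∪∅=∅
  n2('dc'): parent n1 fail=0; on 'c' 0 → fail=22;  out ∅∪∅=∅
  n6('ea'): parent n5 fail=0; on 'a' 0 → fail=10;  out ∅∪∅=∅
  n11('ae'): parent n10 fail=0; on 'e' 0 → fail=5;  out ∅∪∅=∅
  n17('be'): parent n16 fail=0; on 'e' 0 → fail=5;  out ∅∪∅=∅
  n23('cb'): parent n22 fail=0; on 'b' 0 → fail=16;  out ∅∪∅=∅
  n25('ca'): parent n22 fail=0; on 'a' 0 → fail=10;  out ∅∪∅=∅
  n3('dce'): parent n2 fail=22; on 'e' 22→0 → fail=5;  out ∅∪∅=∅
  n7('eac'): parent n6 fail=10; on 'c' 10→0 → fail=22;  out ∅∪∅=∅
  n12('aed'): parent n11 fail=5; on 'd' 5→0 → fail=1;  out ∅∪∅=∅
  n18('bea'): parent n17 fail=5; on 'a' 5 → fail=6;  out ∅∪∅=∅
  n24('cbc'): parent n23 fail=16; on 'c' 16→0 → fail=22;  out {4}∪∅={4}
  n26('cac'): parent n25 fail=10; on 'c' 10→0 → fail=22;  out {5}∪∅={5}
  n4('dceb'): parent n3 fail=5; on 'b' 5→0 → fail=16;  out {0}∪∅={0}
  n8('eaca'): parent n7 fail=22; on 'a' 22 → fail=25;  out ∅∪∅=∅
  n13('aede'): parent n12 fail=1; on 'e' 1→0 → fail=5;  out ∅∪∅=∅
  n19('beac'): parent n18 fail=6; on 'c' 6 → fail=7;  out ∅∪∅=∅
  n9('eacac'): parent n8 fail=25; on 'c' 25 → fail=26;  out {1}∪{5}={1,5}
  n14('aedec'): parent n13 fail=5; on 'c' 5→0 → fail=22;  out ∅∪∅=∅
  n20('beacb'): parent n19 fail=7; on 'b' 7→22 → fail=23;  out ∅∪∅=∅
  n15('aedecb'): parent n14 fail=22; on 'b' 22 → fail=23;  out {2}∪∅={2}
  n21('beacbc'): parent n20 fail=23; on 'c' 23 → fail=24;  out {3}∪{4}={3,4}

Text stream:
pos 0 'c': at 22
pos 1 'a': at 25
pos 2 'a': at 10 ·f
pos 3 'c': at 22 ·f
pos 4 'c': at 22 ·f
pos 5 'a': at 25
pos 6 'c': at 26  → match P5@[4:6]
pos 7 'c': at 22 ·f
pos 8 'b': at 23
pos 9 'c': at 24  → match P4@[7:9]
pos 10 'e': at 5 ·f
pos 11 'd': at 1 ·f
pos 12 'c': at 2
pos 13 'e': at 3
pos 14 'b': at 4  → match P0@[11:14]
pos 15 'b': at 16 ·f
pos 16 'a': at 10 ·f
pos 17 'e': at 11
pos 18 'd': at 12
pos 19 'e': at 13
pos 20 'c': at 14
pos 21 'b': at 15  → match P2@[16:21]
pos 22 'c': at 24 ·f  → match P4@[20:22]
pos 23 'c': at 22 ·f
pos 24 'a': at 25
pos 25 'c': at 26  → match P5@[23:25]
pos 26 'a': at 25 ·f
pos 27 'e': at 11 ·f
pos 28 'd': at 12
pos 29 'e': at 13
pos 30 'c': at 14
pos 31 'b': at 15  → match P2@[26:31]
pos 32 'd': at 1 ·f
pos 33 'b': at 16 ·f
pos 34 'c': at 22 ·f
pos 35 'b': at 23
pos 36 'c': at 24  → match P4@[34:36]
pos 37 'd': at 1 ·f
pos 38 'c': at 2
pos 39 'e': at 3
pos 40 'b': at 4  → match P0@[37:40]
pos 41 'a': at 10 ·f
pos 42 'c': at 22 ·f
pos 43 'b': at 23
pos 44 'c': at 24  → match P4@[42:44]
pos 45 'e': at 5 ·f
pos 46 'a': at 6
pos 47 'c': at 7
pos 48 'a': at 8
pos 49 'c': at 9  → match P1@[45:49],P5@[47:49]
pos 50 'c': at 22 ·f
pos 51 'e': at 5 ·f
pos 52 'b': at 16 ·f
pos 53 'e': at 17
pos 54 'a': at 18
pos 55 'c': at 19
pos 56 'b': at 20
pos 57 'c': at 21  → match P3@[52:57],P4@[55:57]
pos 58 'c': at 22 ·f
pos 59 'b': at 23
pos 60 'c': at 24  → match P4@[58:60]
pos 61 'c': at 22 ·f
pos 62 'e': at 5 ·f
pos 63 'b': at 16 ·f
pos 64 'e': at 17
pos 65 'a': at 18
pos 66 'c': at 19
pos 67 'b': at 20
pos 68 'c': at 21  → match P3@[63:68],P4@[66:68]
pos 69 'b': at 23 ·f
pos 70 'e': at 17 ·f
pos 71 'a': at 18

All matches (sorted): [[6,5],[9,4],[14,0],[21,2],[22,4],[25,5],[31,2],[36,4],[40,0],[44,4],[49,1],[49,5],[57,3],[57,4],[60,4],[68,3],[68,4]]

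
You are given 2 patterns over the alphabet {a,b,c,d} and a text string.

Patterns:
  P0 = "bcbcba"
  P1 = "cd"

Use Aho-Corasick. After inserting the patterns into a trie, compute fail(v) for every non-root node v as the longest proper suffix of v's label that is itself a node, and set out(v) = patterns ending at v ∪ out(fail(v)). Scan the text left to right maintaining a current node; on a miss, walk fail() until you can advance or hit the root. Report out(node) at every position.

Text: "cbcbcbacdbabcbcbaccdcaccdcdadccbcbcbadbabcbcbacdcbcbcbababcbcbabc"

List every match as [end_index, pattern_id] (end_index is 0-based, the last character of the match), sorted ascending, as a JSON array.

Build automaton:
Trie nodes:
  0='ε' goto b→1 c→7
  1='b' goto c→2
  2='bc' goto b→3
  3='bcb' goto c→4
  4='bcbc' goto b→5
  5='bcbcb' goto a→6
  6='bcbcba' goto ·  [P0 ends]
  7='c' goto d→8
  8='cd' goto ·  [P1 ends]

Failure links (BFS by depth):
  n1('b'): parent n0 fail=0; on 'b' 0 → fail=0;  out ∅∪∅=∅
  n7('c'): parent n0 fail=0; on 'c' 0 → fail=0;  out ∅∪∅=∅
  n2('bc'): parent n1 fail=0; on 'c' 0 → fail=7;  out ∅∪∅=∅
  n8('cd'): parent n7 fail=0; on 'd' 0 → fail=0;  out {1}∪∅={1}
  n3('bcb'): parent n2 fail=7; on 'b' 7→0 → fail=1;  out ∅∪∅=∅
  n4('bcbc'): parent n3 fail=1; on 'c' 1 → fail=2;  out ∅∪∅=∅
  n5('bcbcb'): parent n4 fail=2; on 'b' 2 → fail=3;  out ∅∪∅=∅
  n6('bcbcba'): parent n5 fail=3; on 'a' 3→1→0 → fail=0;  out {0}∪∅={0}

Text stream:
pos 0 'c': at 7
pos 1 'b': at 1 (fail-walked)
pos 2 'c': at 2
pos 3 'b': at 3
pos 4 'c': at 4
pos 5 'b': at 5
pos 6 'a': at 6  emit P0@[1:6]
pos 7 'c': at 7 (fail-walked)
pos 8 'd': at 8  emit P1@[7:8]
pos 9 'b': at 1 (fail-walked)
pos 10 'a': at 0 (fail-walked)
pos 11 'b': at 1
pos 12 'c': at 2
pos 13 'b': at 3
pos 14 'c': at 4
pos 15 'b': at 5
pos 16 'a': at 6  emit P0@[11:16]
pos 17 'c': at 7 (fail-walked)
pos 18 'c': at 7 (fail-walked)
pos 19 'd': at 8  emit P1@[18:19]
pos 20 'c': at 7 (fail-walked)
pos 21 'a': at 0 (fail-walked)
pos 22 'c': at 7
pos 23 'c': at 7 (fail-walked)
pos 24 'd': at 8  emit P1@[23:24]
pos 25 'c': at 7 (fail-walked)
pos 26 'd': at 8  emit P1@[25:26]
pos 27 'a': at 0 (fail-walked)
pos 28 'd': at 0
pos 29 'c': at 7
pos 30 'c': at 7 (fail-walked)
pos 31 'b': at 1 (fail-walked)
pos 32 'c': at 2
pos 33 'b': at 3
pos 34 'c': at 4
pos 35 'b': at 5
pos 36 'a': at 6  emit P0@[31:36]
pos 37 'd': at 0 (fail-walked)
pos 38 'b': at 1
pos 39 'a': at 0 (fail-walked)
pos 40 'b': at 1
pos 41 'c': at 2
pos 42 'b': at 3
pos 43 'c': at 4
pos 44 'b': at 5
pos 45 'a': at 6  emit P0@[40:45]
pos 46 'c': at 7 (fail-walked)
pos 47 'd': at 8  emit P1@[46:47]
pos 48 'c': at 7 (fail-walked)
pos 49 'b': at 1 (fail-walked)
pos 50 'c': at 2
pos 51 'b': at 3
pos 52 'c': at 4
pos 53 'b': at 5
pos 54 'a': at 6  emit P0@[49:54]
pos 55 'b': at 1 (fail-walked)
pos 56 'a': at 0 (fail-walked)
pos 57 'b': at 1
pos 58 'c': at 2
pos 59 'b': at 3
pos 60 'c': at 4
pos 61 'b': at 5
pos 62 'a': at 6  emit P0@[57:62]
pos 63 'b': at 1 (fail-walked)
pos 64 'c': at 2

All matches (sorted): [[6,0],[8,1],[16,0],[19,1],[24,1],[26,1],[36,0],[45,0],[47,1],[54,0],[62,0]]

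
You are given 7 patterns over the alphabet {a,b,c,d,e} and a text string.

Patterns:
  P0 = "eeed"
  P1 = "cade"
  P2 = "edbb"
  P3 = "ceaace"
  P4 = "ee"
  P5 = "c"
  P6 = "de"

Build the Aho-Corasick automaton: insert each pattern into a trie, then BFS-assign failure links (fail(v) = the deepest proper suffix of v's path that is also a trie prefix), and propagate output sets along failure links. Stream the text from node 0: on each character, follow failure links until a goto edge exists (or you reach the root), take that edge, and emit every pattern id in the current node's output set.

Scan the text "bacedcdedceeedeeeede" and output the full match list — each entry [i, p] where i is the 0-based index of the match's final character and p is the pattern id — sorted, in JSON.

Construct AC machine:
Trie (insert patterns):
  n0 'ε': c→5 d→17 e→1
  n1 'e': d→9 e→2
  n2 'ee': e→3  ←P4
  n3 'eee': d→4
  n4 'eeed': ·  ←P0
  n5 'c': a→6 e→12  ←P5
  n6 'ca': d→7
  n7 'cad': e→8
  n8 'cade': ·  ←P1
  n9 'ed': b→10
  n10 'edb': b→11
  n11 'edbb': ·  ←P2
  n12 'ce': a→13
  n13 'cea': a→14
  n14 'ceaa': c→15
  n15 'ceaac': e→16
  n16 'ceaace': ·  ←P3
  n17 'd': e→18
  n18 'de': ·  ←P6

Failure links (BFS by depth):
  fail(1) 'e': from fail(0)=0 chase 'e': 0 ⇒ 0;  out=∅∪out(0)=∅
  fail(5) 'c': from fail(0)=0 chase 'c': 0 ⇒ 0;  out={5}∪out(0)={5}
  fail(17) 'd': from fail(0)=0 chase 'd': 0 ⇒ 0;  out=∅∪out(0)=∅
  fail(2) 'ee': from fail(1)=0 chase 'e': 0 ⇒ 1;  out={4}∪out(1)={4}
  fail(6) 'ca': from fail(5)=0 chase 'a': 0 ⇒ 0;  out=∅∪out(0)=∅
  fail(9) 'ed': from fail(1)=0 chase 'd': 0 ⇒ 17;  out=∅∪out(17)=∅
  fail(12) 'ce': from fail(5)=0 chase 'e': 0 ⇒ 1;  out=∅∪out(1)=∅
  fail(18) 'de': from fail(17)=0 chase 'e': 0 ⇒ 1;  out={6}∪out(1)={6}
  fail(3) 'eee': from fail(2)=1 chase 'e': 1 ⇒ 2;  out=∅∪out(2)={4}
  fail(7) 'cad': from fail(6)=0 chase 'd': 0 ⇒ 17;  out=∅∪out(17)=∅
  fail(10) 'edb': from fail(9)=17 chase 'b': 17→0 ⇒ 0;  out=∅∪out(0)=∅
  fail(13) 'cea': from fail(12)=1 chase 'a': 1→0 ⇒ 0;  out=∅∪out(0)=∅
  fail(4) 'eeed': from fail(3)=2 chase 'd': 2→1 ⇒ 9;  out={0}∪out(9)={0}
  fail(8) 'cade': from fail(7)=17 chase 'e': 17 ⇒ 18;  out={1}∪out(18)={1,6}
  fail(11) 'edbb': from fail(10)=0 chase 'b': 0 ⇒ 0;  out={2}∪out(0)={2}
  fail(14) 'ceaa': from fail(13)=0 chase 'a': 0 ⇒ 0;  out=∅∪out(0)=∅
  fail(15) 'ceaac': from fail(14)=0 chase 'c': 0 ⇒ 5;  out=∅∪out(5)={5}
  fail(16) 'ceaace': from fail(15)=5 chase 'e': 5 ⇒ 12;  out={3}∪out(12)={3}

Run:
i=0 'b': node 0→0
i=1 'a': node 0→0
i=2 'c': node 0→5  ** P5@[2:2]
i=3 'e': node 5→12
i=4 'd': node 12→9 ·f
i=5 'c': node 9→5 ·f  ** P5@[5:5]
i=6 'd': node 5→17 ·f
i=7 'e': node 17→18  ** P6@[6:7]
i=8 'd': node 18→9 ·f
i=9 'c': node 9→5 ·f  ** P5@[9:9]
i=10 'e': node 5→12
i=11 'e': node 12→2 ·f  ** P4@[10:11]
i=12 'e': node 2→3  ** P4@[11:12]
i=13 'd': node 3→4  ** P0@[10:13]
i=14 'e': node 4→18 ·f  ** P6@[13:14]
i=15 'e': node 18→2 ·f  ** P4@[14:15]
i=16 'e': node 2→3  ** P4@[15:16]
i=17 'e': node 3→3 ·f  ** P4@[16:17]
i=18 'd': node 3→4  ** P0@[15:18]
i=19 'e': node 4→18 ·f  ** P6@[18:19]

Matches: [[2,5],[5,5],[7,6],[9,5],[11,4],[12,4],[13,0],[14,6],[15,4],[16,4],[17,4],[18,0],[19,6]]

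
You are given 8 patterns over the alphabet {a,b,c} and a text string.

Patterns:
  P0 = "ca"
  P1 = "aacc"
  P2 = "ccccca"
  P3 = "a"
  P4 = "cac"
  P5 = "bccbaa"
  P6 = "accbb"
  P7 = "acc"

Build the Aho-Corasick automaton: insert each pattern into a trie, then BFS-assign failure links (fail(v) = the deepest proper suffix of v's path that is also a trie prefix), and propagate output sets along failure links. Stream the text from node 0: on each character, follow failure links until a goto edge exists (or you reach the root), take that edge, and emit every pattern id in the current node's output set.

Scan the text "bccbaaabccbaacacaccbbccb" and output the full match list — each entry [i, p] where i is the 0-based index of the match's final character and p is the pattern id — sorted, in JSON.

Construct AC machine:
Trie nodes:
  0='ε' goto a→3 b→13 c→1
  1='c' goto a→2 c→7
  2='ca' goto c→12  [P0 ends]
  3='a' goto a→4 c→19  [P3 ends]
  4='aa' goto c→5
  5='aac' goto c→6
  6='aacc' goto ·  [P1 ends]
  7='cc' goto c→8
  8='ccc' goto c→9
  9='cccc' goto c→10
  10='ccccc' goto a→11
  11='ccccca' goto ·  [P2 ends]
  12='cac' goto ·  [P4 ends]
  13='b' goto c→14
  14='bc' goto c→15
  15='bcc' goto b→16
  16='bccb' goto a→17
  17='bccba' goto a→18
  18='bccbaa' goto ·  [P5 ends]
  19='ac' goto c→20
  20='acc' goto b→21  [P7 ends]
  21='accb' goto b→22
  22='accbb' goto ·  [P6 ends]

Failure links (BFS by depth):
  fail(1) 'c': from fail(0)=0 chase 'c': 0 ⇒ 0;  out=∅∪out(0)=∅
  fail(3) 'a': from fail(0)=0 chase 'a': 0 ⇒ 0;  out={3}∪out(0)={3}
  fail(13) 'b': from fail(0)=0 chase 'b': 0 ⇒ 0;  out=∅∪out(0)=∅
  fail(2) 'ca': from fail(1)=0 chase 'a': 0 ⇒ 3;  out={0}∪out(3)={0,3}
  fail(4) 'aa': from fail(3)=0 chase 'a': 0 ⇒ 3;  out=∅∪out(3)={3}
  fail(7) 'cc': from fail(1)=0 chase 'c': 0 ⇒ 1;  out=∅∪out(1)=∅
  fail(14) 'bc': from fail(13)=0 chase 'c': 0 ⇒ 1;  out=∅∪out(1)=∅
  fail(19) 'ac': from fail(3)=0 chase 'c': 0 ⇒ 1;  out=∅∪out(1)=∅
  fail(5) 'aac': from fail(4)=3 chase 'c': 3 ⇒ 19;  out=∅∪out(19)=∅
  fail(8) 'ccc': from fail(7)=1 chase 'c': 1 ⇒ 7;  out=∅∪out(7)=∅
  fail(12) 'cac': from fail(2)=3 chase 'c': 3 ⇒ 19;  out={4}∪out(19)={4}
  fail(15) 'bcc': from fail(14)=1 chase 'c': 1 ⇒ 7;  out=∅∪out(7)=∅
  fail(20) 'acc': from fail(19)=1 chase 'c': 1 ⇒ 7;  out={7}∪out(7)={7}
  fail(6) 'aacc': from fail(5)=19 chase 'c': 19 ⇒ 20;  out={1}∪out(20)={1,7}
  fail(9) 'cccc': from fail(8)=7 chase 'c': 7 ⇒ 8;  out=∅∪out(8)=∅
  fail(16) 'bccb': from fail(15)=7 chase 'b': 7→1→0 ⇒ 13;  out=∅∪out(13)=∅
  fail(21) 'accb': from fail(20)=7 chase 'b': 7→1→0 ⇒ 13;  out=∅∪out(13)=∅
  fail(10) 'ccccc': from fail(9)=8 chase 'c': 8 ⇒ 9;  out=∅∪out(9)=∅
  fail(17) 'bccba': from fail(16)=13 chase 'a': 13→0 ⇒ 3;  out=∅∪out(3)={3}
  fail(22) 'accbb': from fail(21)=13 chase 'b': 13→0 ⇒ 13;  out={6}∪out(13)={6}
  fail(11) 'ccccca': from fail(10)=9 chase 'a': 9→8→7→1 ⇒ 2;  out={2}∪out(2)={0,2,3}
  fail(18) 'bccbaa': from fail(17)=3 chase 'a': 3 ⇒ 4;  out={5}∪out(4)={3,5}

Text stream:
i=0 'b': node 0→13
i=1 'c': node 13→14
i=2 'c': node 14→15
i=3 'b': node 15→16
i=4 'a': node 16→17  ** P3@[4:4]
i=5 'a': node 17→18  ** P3@[5:5],P5@[0:5]
i=6 'a': node 18→4 (fail-walked)  ** P3@[6:6]
i=7 'b': node 4→13 (fail-walked)
i=8 'c': node 13→14
i=9 'c': node 14→15
i=10 'b': node 15→16
i=11 'a': node 16→17  ** P3@[11:11]
i=12 'a': node 17→18  ** P3@[12:12],P5@[7:12]
i=13 'c': node 18→5 (fail-walked)
i=14 'a': node 5→2 (fail-walked)  ** P0@[13:14],P3@[14:14]
i=15 'c': node 2→12  ** P4@[13:15]
i=16 'a': node 12→2 (fail-walked)  ** P0@[15:16],P3@[16:16]
i=17 'c': node 2→12  ** P4@[15:17]
i=18 'c': node 12→20 (fail-walked)  ** P7@[16:18]
i=19 'b': node 20→21
i=20 'b': node 21→22  ** P6@[16:20]
i=21 'c': node 22→14 (fail-walked)
i=22 'c': node 14→15
i=23 'b': node 15→16

Matches: [[4,3],[5,3],[5,5],[6,3],[11,3],[12,3],[12,5],[14,0],[14,3],[15,4],[16,0],[16,3],[17,4],[18,7],[20,6]]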